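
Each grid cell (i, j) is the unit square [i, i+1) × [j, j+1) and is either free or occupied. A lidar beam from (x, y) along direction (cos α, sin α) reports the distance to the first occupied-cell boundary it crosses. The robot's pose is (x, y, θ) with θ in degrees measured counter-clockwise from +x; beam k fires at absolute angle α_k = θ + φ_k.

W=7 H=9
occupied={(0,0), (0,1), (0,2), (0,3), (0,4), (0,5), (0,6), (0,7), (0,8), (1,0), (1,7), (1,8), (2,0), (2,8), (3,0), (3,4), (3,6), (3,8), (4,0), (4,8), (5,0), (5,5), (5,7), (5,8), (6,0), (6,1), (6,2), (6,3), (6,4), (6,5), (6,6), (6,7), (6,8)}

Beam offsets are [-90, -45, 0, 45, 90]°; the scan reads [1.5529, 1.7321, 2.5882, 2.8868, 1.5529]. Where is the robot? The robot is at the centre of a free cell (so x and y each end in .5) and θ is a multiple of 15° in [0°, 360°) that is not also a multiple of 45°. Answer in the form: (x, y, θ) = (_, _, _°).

(x, y, θ) = (3.5, 2.5, 345°)

The pose lattice has 30·16 = 480 candidates. Test each by forward raycasting.
  (4.5, 7.5, 150°): beam 1 = 0.5774 ≠ 1.5529 ✗
  (4.5, 5.5, 345°): beam 1 = 4.6587 ≠ 1.5529 ✗
  (2.5, 2.5, 105°): beam 1 = 3.6235 ≠ 1.5529 ✗
  (4.5, 1.5, 195°): beam 1 = 2.5882 ≠ 1.5529 ✗
  …
  (3.5, 2.5, 345°): r_1=1.5529, r_2=1.7321, r_3=2.5882, r_4=2.8868, r_5=1.5529 — all match ✓
No second candidate reproduces the full scan.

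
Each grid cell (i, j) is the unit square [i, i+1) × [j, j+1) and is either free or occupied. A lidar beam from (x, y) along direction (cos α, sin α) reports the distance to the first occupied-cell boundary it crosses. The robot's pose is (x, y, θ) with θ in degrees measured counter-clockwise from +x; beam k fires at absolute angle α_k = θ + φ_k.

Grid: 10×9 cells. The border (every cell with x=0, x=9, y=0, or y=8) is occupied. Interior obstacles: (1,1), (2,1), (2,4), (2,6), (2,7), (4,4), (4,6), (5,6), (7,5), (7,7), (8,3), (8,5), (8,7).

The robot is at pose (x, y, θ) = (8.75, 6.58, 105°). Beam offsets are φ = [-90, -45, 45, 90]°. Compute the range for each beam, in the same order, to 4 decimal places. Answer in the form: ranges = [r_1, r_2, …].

ranges = [0.2588, 0.4850, 0.8400, 6.1047]

beam 1: φ=-90°, α=15°
  cosα=0.9659 sinα=0.2588 | (8,6) | tMaxX 0.2588 tMaxY 1.6228 | tΔX 1.0353 tΔY 3.8637
    t=0.2588 [x] (9,6) — stop
  → r_1 = 0.2588
beam 2: φ=-45°, α=60°
  cosα=0.5000 sinα=0.8660 | (8,6) | tMaxX 0.5000 tMaxY 0.4850 | tΔX 2.0000 tΔY 1.1547
    t=0.4850 [y] (8,7) — stop
  → r_2 = 0.4850
beam 3: φ=45°, α=150°
  cosα=-0.8660 sinα=0.5000 | (8,6) | tMaxX 0.8660 tMaxY 0.8400 | tΔX 1.1547 tΔY 2.0000
    t=0.8400 [y] (8,7) — stop
  → r_3 = 0.8400
beam 4: φ=90°, α=195°
  cosα=-0.9659 sinα=-0.2588 | (8,6) | tMaxX 0.7765 tMaxY 2.2409 | tΔX 1.0353 tΔY 3.8637
    t=0.7765 [x] (7,6)
    t=1.8117 [x] (6,6)
    t=2.2409 [y] (6,5)
    t=2.8470 [x] (5,5)
    t=3.8823 [x] (4,5)
    t=4.9176 [x] (3,5)
    t=5.9528 [x] (2,5)
    t=6.1047 [y] (2,4) — stop
  → r_4 = 6.1047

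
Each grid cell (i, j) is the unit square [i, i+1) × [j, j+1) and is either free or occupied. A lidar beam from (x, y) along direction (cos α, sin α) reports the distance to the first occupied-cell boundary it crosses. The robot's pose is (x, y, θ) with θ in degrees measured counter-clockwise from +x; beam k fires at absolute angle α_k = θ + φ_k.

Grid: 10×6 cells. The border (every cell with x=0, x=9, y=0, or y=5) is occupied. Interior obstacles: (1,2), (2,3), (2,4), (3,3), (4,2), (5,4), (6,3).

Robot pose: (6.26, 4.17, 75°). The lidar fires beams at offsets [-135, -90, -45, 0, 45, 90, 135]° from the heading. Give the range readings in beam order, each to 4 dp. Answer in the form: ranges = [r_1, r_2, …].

ranges = [0.1963, 0.6568, 1.6600, 0.8593, 0.5200, 0.2692, 0.3002]

beam 1: φ=-135°, α=300°
  direction (0.5000, -0.8660); cell (6,4); t to first gridline: x 1.4800, y 0.1963 (then +2.0000 / +1.1547)
    (6,3) via y @ 0.1963  # hit
  → r_1 = 0.1963
beam 2: φ=-90°, α=345°
  direction (0.9659, -0.2588); cell (6,4); t to first gridline: x 0.7661, y 0.6568 (then +1.0353 / +3.8637)
    (6,3) via y @ 0.6568  # hit
  → r_2 = 0.6568
beam 3: φ=-45°, α=30°
  direction (0.8660, 0.5000); cell (6,4); t to first gridline: x 0.8545, y 1.6600 (then +1.1547 / +2.0000)
    (7,4) via x @ 0.8545
    (7,5) via y @ 1.6600  # hit
  → r_3 = 1.6600
beam 4: φ=0°, α=75°
  direction (0.2588, 0.9659); cell (6,4); t to first gridline: x 2.8591, y 0.8593 (then +3.8637 / +1.0353)
    (6,5) via y @ 0.8593  # hit
  → r_4 = 0.8593
beam 5: φ=45°, α=120°
  direction (-0.5000, 0.8660); cell (6,4); t to first gridline: x 0.5200, y 0.9584 (then +2.0000 / +1.1547)
    (5,4) via x @ 0.5200  # hit
  → r_5 = 0.5200
beam 6: φ=90°, α=165°
  direction (-0.9659, 0.2588); cell (6,4); t to first gridline: x 0.2692, y 3.2069 (then +1.0353 / +3.8637)
    (5,4) via x @ 0.2692  # hit
  → r_6 = 0.2692
beam 7: φ=135°, α=210°
  direction (-0.8660, -0.5000); cell (6,4); t to first gridline: x 0.3002, y 0.3400 (then +1.1547 / +2.0000)
    (5,4) via x @ 0.3002  # hit
  → r_7 = 0.3002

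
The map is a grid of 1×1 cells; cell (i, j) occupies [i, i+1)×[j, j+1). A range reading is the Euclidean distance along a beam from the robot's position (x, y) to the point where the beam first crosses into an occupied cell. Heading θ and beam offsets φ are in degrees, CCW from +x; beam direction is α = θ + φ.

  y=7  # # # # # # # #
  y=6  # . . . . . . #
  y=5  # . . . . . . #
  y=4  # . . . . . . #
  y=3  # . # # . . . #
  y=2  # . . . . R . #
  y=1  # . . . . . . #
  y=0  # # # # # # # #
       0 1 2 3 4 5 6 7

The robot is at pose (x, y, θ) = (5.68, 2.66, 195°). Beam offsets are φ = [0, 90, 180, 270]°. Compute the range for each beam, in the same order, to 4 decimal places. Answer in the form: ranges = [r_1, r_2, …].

beam 1: φ=0°, α=195°
  direction (-0.9659, -0.2588); cell (5,2); t to first gridline: x 0.7040, y 2.5500 (then +1.0353 / +3.8637)
    (4,2) via x @ 0.7040
    (3,2) via x @ 1.7393
    (3,1) via y @ 2.5500
    (2,1) via x @ 2.7745
    (1,1) via x @ 3.8098
    (0,1) via x @ 4.8451  # hit
  → r_1 = 4.8451
beam 2: φ=90°, α=285°
  direction (0.2588, -0.9659); cell (5,2); t to first gridline: x 1.2364, y 0.6833 (then +3.8637 / +1.0353)
    (5,1) via y @ 0.6833
    (6,1) via x @ 1.2364
    (6,0) via y @ 1.7186  # hit
  → r_2 = 1.7186
beam 3: φ=180°, α=15°
  direction (0.9659, 0.2588); cell (5,2); t to first gridline: x 0.3313, y 1.3137 (then +1.0353 / +3.8637)
    (6,2) via x @ 0.3313
    (6,3) via y @ 1.3137
    (7,3) via x @ 1.3666  # hit
  → r_3 = 1.3666
beam 4: φ=270°, α=105°
  direction (-0.2588, 0.9659); cell (5,2); t to first gridline: x 2.6273, y 0.3520 (then +3.8637 / +1.0353)
    (5,3) via y @ 0.3520
    (5,4) via y @ 1.3873
    (5,5) via y @ 2.4225
    (4,5) via x @ 2.6273
    (4,6) via y @ 3.4578
    (4,7) via y @ 4.4931  # hit
  → r_4 = 4.4931

ranges = [4.8451, 1.7186, 1.3666, 4.4931]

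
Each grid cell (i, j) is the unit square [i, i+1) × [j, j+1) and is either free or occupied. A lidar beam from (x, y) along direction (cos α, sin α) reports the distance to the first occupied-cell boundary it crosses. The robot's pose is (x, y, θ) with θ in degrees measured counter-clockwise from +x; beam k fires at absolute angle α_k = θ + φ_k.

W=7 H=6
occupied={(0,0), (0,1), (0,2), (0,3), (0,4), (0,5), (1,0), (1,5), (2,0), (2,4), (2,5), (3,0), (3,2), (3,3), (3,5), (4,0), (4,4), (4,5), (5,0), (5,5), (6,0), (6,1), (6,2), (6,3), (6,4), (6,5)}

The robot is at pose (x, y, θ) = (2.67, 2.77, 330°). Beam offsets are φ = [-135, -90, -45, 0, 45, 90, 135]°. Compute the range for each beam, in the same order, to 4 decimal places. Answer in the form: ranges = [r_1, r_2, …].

ranges = [1.7289, 2.0438, 1.8324, 0.3811, 0.3416, 0.6600, 1.2734]

beam 1: φ=-135°, α=195°
  d=(-0.9659,-0.2588)  start (2,2)  tX=0.6936 tY=2.9751  stride 1/|dx|=1.0353 1/|dy|=3.8637
    cross x-line → (1,2), t=0.6936
    cross x-line → (0,2), t=1.7289 (wall)
  → r_1 = 1.7289
beam 2: φ=-90°, α=240°
  d=(-0.5000,-0.8660)  start (2,2)  tX=1.3400 tY=0.8891  stride 1/|dx|=2.0000 1/|dy|=1.1547
    cross y-line → (2,1), t=0.8891
    cross x-line → (1,1), t=1.3400
    cross y-line → (1,0), t=2.0438 (wall)
  → r_2 = 2.0438
beam 3: φ=-45°, α=285°
  d=(0.2588,-0.9659)  start (2,2)  tX=1.2750 tY=0.7972  stride 1/|dx|=3.8637 1/|dy|=1.0353
    cross y-line → (2,1), t=0.7972
    cross x-line → (3,1), t=1.2750
    cross y-line → (3,0), t=1.8324 (wall)
  → r_3 = 1.8324
beam 4: φ=0°, α=330°
  d=(0.8660,-0.5000)  start (2,2)  tX=0.3811 tY=1.5400  stride 1/|dx|=1.1547 1/|dy|=2.0000
    cross x-line → (3,2), t=0.3811 (wall)
  → r_4 = 0.3811
beam 5: φ=45°, α=15°
  d=(0.9659,0.2588)  start (2,2)  tX=0.3416 tY=0.8887  stride 1/|dx|=1.0353 1/|dy|=3.8637
    cross x-line → (3,2), t=0.3416 (wall)
  → r_5 = 0.3416
beam 6: φ=90°, α=60°
  d=(0.5000,0.8660)  start (2,2)  tX=0.6600 tY=0.2656  stride 1/|dx|=2.0000 1/|dy|=1.1547
    cross y-line → (2,3), t=0.2656
    cross x-line → (3,3), t=0.6600 (wall)
  → r_6 = 0.6600
beam 7: φ=135°, α=105°
  d=(-0.2588,0.9659)  start (2,2)  tX=2.5887 tY=0.2381  stride 1/|dx|=3.8637 1/|dy|=1.0353
    cross y-line → (2,3), t=0.2381
    cross y-line → (2,4), t=1.2734 (wall)
  → r_7 = 1.2734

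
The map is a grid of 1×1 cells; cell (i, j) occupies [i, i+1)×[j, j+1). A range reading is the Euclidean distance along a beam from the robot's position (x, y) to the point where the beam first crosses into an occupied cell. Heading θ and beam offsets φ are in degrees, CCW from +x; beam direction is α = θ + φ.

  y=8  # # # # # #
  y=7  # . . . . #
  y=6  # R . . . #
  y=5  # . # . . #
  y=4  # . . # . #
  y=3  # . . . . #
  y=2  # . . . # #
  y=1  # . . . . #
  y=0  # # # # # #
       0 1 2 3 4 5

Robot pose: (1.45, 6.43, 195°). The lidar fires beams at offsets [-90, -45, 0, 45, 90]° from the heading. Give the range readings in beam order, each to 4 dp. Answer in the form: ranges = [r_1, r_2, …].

beam 1: φ=-90°, α=105°
  d=(-0.2588,0.9659)  start (1,6)  tX=1.7387 tY=0.5901  stride 1/|dx|=3.8637 1/|dy|=1.0353
    cross y-line → (1,7), t=0.5901
    cross y-line → (1,8), t=1.6254 (wall)
  → r_1 = 1.6254
beam 2: φ=-45°, α=150°
  d=(-0.8660,0.5000)  start (1,6)  tX=0.5196 tY=1.1400  stride 1/|dx|=1.1547 1/|dy|=2.0000
    cross x-line → (0,6), t=0.5196 (wall)
  → r_2 = 0.5196
beam 3: φ=0°, α=195°
  d=(-0.9659,-0.2588)  start (1,6)  tX=0.4659 tY=1.6614  stride 1/|dx|=1.0353 1/|dy|=3.8637
    cross x-line → (0,6), t=0.4659 (wall)
  → r_3 = 0.4659
beam 4: φ=45°, α=240°
  d=(-0.5000,-0.8660)  start (1,6)  tX=0.9000 tY=0.4965  stride 1/|dx|=2.0000 1/|dy|=1.1547
    cross y-line → (1,5), t=0.4965
    cross x-line → (0,5), t=0.9000 (wall)
  → r_4 = 0.9000
beam 5: φ=90°, α=285°
  d=(0.2588,-0.9659)  start (1,6)  tX=2.1250 tY=0.4452  stride 1/|dx|=3.8637 1/|dy|=1.0353
    cross y-line → (1,5), t=0.4452
    cross y-line → (1,4), t=1.4804
    cross x-line → (2,4), t=2.1250
    cross y-line → (2,3), t=2.5157
    cross y-line → (2,2), t=3.5510
    cross y-line → (2,1), t=4.5863
    cross y-line → (2,0), t=5.6215 (wall)
  → r_5 = 5.6215

ranges = [1.6254, 0.5196, 0.4659, 0.9000, 5.6215]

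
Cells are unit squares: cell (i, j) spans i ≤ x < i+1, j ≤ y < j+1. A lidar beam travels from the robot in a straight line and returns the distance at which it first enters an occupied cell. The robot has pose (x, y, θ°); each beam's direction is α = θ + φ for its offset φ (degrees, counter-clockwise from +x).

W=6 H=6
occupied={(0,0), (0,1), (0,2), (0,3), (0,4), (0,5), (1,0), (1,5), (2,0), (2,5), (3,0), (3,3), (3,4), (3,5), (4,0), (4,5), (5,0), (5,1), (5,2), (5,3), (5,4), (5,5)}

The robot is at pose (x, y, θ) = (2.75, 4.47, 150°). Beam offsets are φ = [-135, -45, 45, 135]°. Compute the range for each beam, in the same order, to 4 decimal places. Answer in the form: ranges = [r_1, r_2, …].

ranges = [0.2588, 0.5487, 1.8117, 0.9659]

beam 1: φ=-135°, α=15°
  dir = (cos 15°, sin 15°) = (0.9659, 0.2588); from cell (2,4)
  next x-line at t=0.2588, next y-line at t=2.0478; Δt_x=1.0353, Δt_y=3.8637
    x: enter (3,4) at t=0.2588 ← occupied
  → r_1 = 0.2588
beam 2: φ=-45°, α=105°
  dir = (cos 105°, sin 105°) = (-0.2588, 0.9659); from cell (2,4)
  next x-line at t=2.8978, next y-line at t=0.5487; Δt_x=3.8637, Δt_y=1.0353
    y: enter (2,5) at t=0.5487 ← occupied
  → r_2 = 0.5487
beam 3: φ=45°, α=195°
  dir = (cos 195°, sin 195°) = (-0.9659, -0.2588); from cell (2,4)
  next x-line at t=0.7765, next y-line at t=1.8159; Δt_x=1.0353, Δt_y=3.8637
    x: enter (1,4) at t=0.7765
    x: enter (0,4) at t=1.8117 ← occupied
  → r_3 = 1.8117
beam 4: φ=135°, α=285°
  dir = (cos 285°, sin 285°) = (0.2588, -0.9659); from cell (2,4)
  next x-line at t=0.9659, next y-line at t=0.4866; Δt_x=3.8637, Δt_y=1.0353
    y: enter (2,3) at t=0.4866
    x: enter (3,3) at t=0.9659 ← occupied
  → r_4 = 0.9659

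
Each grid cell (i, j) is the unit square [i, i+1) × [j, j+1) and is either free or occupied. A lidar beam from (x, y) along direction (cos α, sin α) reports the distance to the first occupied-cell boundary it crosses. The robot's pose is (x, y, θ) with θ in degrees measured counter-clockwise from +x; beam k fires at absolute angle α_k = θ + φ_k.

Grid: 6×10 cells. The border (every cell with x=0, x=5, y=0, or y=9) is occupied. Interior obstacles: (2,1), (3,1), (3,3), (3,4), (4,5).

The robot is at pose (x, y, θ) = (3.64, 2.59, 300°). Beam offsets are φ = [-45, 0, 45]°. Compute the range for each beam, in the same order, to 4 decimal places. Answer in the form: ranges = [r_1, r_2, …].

ranges = [0.6108, 0.6813, 1.4080]

beam 1: φ=-45°, α=255°
  cosα=-0.2588 sinα=-0.9659 | (3,2) | tMaxX 2.4728 tMaxY 0.6108 | tΔX 3.8637 tΔY 1.0353
    t=0.6108 [y] (3,1) — stop
  → r_1 = 0.6108
beam 2: φ=0°, α=300°
  cosα=0.5000 sinα=-0.8660 | (3,2) | tMaxX 0.7200 tMaxY 0.6813 | tΔX 2.0000 tΔY 1.1547
    t=0.6813 [y] (3,1) — stop
  → r_2 = 0.6813
beam 3: φ=45°, α=345°
  cosα=0.9659 sinα=-0.2588 | (3,2) | tMaxX 0.3727 tMaxY 2.2796 | tΔX 1.0353 tΔY 3.8637
    t=0.3727 [x] (4,2)
    t=1.4080 [x] (5,2) — stop
  → r_3 = 1.4080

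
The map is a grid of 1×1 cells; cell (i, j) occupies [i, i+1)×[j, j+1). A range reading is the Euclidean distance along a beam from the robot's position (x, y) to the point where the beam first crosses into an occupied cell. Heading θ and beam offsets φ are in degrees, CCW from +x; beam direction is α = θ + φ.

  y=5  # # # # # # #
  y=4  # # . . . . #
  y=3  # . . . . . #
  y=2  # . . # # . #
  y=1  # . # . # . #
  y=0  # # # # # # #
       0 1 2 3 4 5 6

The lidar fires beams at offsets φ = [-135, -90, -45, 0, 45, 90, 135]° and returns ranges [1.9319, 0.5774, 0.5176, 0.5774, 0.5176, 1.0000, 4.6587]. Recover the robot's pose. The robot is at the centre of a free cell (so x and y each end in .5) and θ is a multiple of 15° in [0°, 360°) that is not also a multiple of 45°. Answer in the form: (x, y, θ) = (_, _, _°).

(x, y, θ) = (5.5, 4.5, 60°)

The pose lattice has 15·16 = 240 candidates. Test each by forward raycasting.
  (3.5, 4.5, 195°): beam 1 = 0.5774 ≠ 1.9319 ✗
  (4.5, 4.5, 60°): beam 1 = 1.5529 ≠ 1.9319 ✗
  (3.5, 1.5, 255°): beam 1 = 0.5774 ≠ 1.9319 ✗
  (3.5, 1.5, 15°): beam 1 = 0.5774 ≠ 1.9319 ✗
  …
  (5.5, 4.5, 60°): r_1=1.9319, r_2=0.5774, r_3=0.5176, r_4=0.5774, r_5=0.5176, r_6=1.0000, r_7=4.6587 — all match ✓
Unique over the lattice → pose = (5.5, 4.5, 60°).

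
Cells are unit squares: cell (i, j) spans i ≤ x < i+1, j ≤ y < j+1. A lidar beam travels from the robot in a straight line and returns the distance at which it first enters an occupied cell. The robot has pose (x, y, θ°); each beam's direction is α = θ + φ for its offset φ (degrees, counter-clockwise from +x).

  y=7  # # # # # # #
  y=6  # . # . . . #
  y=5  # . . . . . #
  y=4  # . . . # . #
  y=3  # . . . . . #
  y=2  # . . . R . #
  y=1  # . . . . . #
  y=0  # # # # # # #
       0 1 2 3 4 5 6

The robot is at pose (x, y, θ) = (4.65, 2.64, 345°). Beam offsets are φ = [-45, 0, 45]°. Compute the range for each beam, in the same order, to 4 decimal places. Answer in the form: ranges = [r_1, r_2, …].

ranges = [1.8937, 1.3976, 1.5588]

beam 1: φ=-45°, α=300°
  dir = (cos 300°, sin 300°) = (0.5000, -0.8660); from cell (4,2)
  next x-line at t=0.7000, next y-line at t=0.7390; Δt_x=2.0000, Δt_y=1.1547
    x: enter (5,2) at t=0.7000
    y: enter (5,1) at t=0.7390
    y: enter (5,0) at t=1.8937 ← occupied
  → r_1 = 1.8937
beam 2: φ=0°, α=345°
  dir = (cos 345°, sin 345°) = (0.9659, -0.2588); from cell (4,2)
  next x-line at t=0.3623, next y-line at t=2.4728; Δt_x=1.0353, Δt_y=3.8637
    x: enter (5,2) at t=0.3623
    x: enter (6,2) at t=1.3976 ← occupied
  → r_2 = 1.3976
beam 3: φ=45°, α=30°
  dir = (cos 30°, sin 30°) = (0.8660, 0.5000); from cell (4,2)
  next x-line at t=0.4041, next y-line at t=0.7200; Δt_x=1.1547, Δt_y=2.0000
    x: enter (5,2) at t=0.4041
    y: enter (5,3) at t=0.7200
    x: enter (6,3) at t=1.5588 ← occupied
  → r_3 = 1.5588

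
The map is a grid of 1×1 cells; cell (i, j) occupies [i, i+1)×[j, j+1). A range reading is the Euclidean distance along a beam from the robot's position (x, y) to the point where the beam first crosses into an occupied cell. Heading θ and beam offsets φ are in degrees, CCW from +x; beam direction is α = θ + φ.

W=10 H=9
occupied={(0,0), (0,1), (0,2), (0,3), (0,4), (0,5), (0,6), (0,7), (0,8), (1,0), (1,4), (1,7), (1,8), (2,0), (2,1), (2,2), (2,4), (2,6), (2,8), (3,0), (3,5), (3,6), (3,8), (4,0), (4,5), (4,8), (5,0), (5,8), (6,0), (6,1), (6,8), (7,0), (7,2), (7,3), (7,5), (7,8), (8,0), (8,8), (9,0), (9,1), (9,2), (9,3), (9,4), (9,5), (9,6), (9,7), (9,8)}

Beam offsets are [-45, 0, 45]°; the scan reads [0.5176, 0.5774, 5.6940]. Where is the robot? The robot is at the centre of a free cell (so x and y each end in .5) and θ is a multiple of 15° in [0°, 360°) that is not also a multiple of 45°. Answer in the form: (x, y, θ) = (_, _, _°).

(x, y, θ) = (3.5, 7.5, 300°)

Enumerate (i+0.5, j+0.5, θ) over the 43 free cells and 16 admissible headings. For each, cast all 3 beams and compare to the given ranges.
  (1.5, 2.5, 300°): beam 1 = 1.5529 ≠ 0.5176 ✗
  (3.5, 4.5, 150°): beam 3 = 0.5176 ≠ 5.6940 ✗
  (8.5, 7.5, 15°): beam 1 = 0.5774 ≠ 0.5176 ✗
  …
  (3.5, 7.5, 300°): r_1=0.5176, r_2=0.5774, r_3=5.6940 — all match ✓
No second candidate reproduces the full scan.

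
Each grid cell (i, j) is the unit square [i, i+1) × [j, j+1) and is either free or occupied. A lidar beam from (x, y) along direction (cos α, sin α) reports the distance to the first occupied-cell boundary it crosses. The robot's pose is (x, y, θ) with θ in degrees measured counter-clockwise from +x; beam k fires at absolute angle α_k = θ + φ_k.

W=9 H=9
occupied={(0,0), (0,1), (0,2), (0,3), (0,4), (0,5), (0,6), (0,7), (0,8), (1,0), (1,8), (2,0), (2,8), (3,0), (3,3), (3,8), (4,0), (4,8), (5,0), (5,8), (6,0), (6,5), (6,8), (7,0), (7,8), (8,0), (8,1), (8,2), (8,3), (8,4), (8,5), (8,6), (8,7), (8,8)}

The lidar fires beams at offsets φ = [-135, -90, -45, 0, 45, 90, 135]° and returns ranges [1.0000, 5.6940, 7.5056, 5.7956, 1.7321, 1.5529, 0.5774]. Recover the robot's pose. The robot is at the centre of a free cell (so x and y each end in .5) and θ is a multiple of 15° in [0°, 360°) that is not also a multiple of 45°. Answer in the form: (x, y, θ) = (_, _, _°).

Enumerate (i+0.5, j+0.5, θ) over the 47 free cells and 16 admissible headings. For each, cast all 7 beams and compare to the given ranges.
  (5.5, 1.5, 120°): beam 1 = 1.9319 ≠ 1.0000 ✗
  (5.5, 7.5, 300°): beam 1 = 1.9319 ≠ 1.0000 ✗
  (7.5, 4.5, 195°): beam 2 = 3.6235 ≠ 5.6940 ✗
  …
  (1.5, 6.5, 15°): r_1=1.0000, r_2=5.6940, r_3=7.5056, r_4=5.7956, r_5=1.7321, r_6=1.5529, r_7=0.5774 — all match ✓
Unique over the lattice → pose = (1.5, 6.5, 15°).

(x, y, θ) = (1.5, 6.5, 15°)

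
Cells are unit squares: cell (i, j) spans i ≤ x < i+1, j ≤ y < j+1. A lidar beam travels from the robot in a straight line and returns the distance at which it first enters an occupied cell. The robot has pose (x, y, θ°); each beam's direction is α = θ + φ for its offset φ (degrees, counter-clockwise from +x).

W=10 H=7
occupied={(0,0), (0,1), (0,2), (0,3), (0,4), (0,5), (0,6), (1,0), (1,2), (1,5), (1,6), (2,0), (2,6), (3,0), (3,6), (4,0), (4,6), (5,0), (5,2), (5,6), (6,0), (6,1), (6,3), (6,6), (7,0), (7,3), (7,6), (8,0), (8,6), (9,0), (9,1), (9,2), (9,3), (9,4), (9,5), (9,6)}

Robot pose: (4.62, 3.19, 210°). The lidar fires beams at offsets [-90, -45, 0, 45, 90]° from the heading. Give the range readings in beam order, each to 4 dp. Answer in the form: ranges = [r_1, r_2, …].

beam 1: φ=-90°, α=120°
  direction (-0.5000, 0.8660); cell (4,3); t to first gridline: x 1.2400, y 0.9353 (then +2.0000 / +1.1547)
    (4,4) via y @ 0.9353
    (3,4) via x @ 1.2400
    (3,5) via y @ 2.0900
    (2,5) via x @ 3.2400
    (2,6) via y @ 3.2447  # hit
  → r_1 = 3.2447
beam 2: φ=-45°, α=165°
  direction (-0.9659, 0.2588); cell (4,3); t to first gridline: x 0.6419, y 3.1296 (then +1.0353 / +3.8637)
    (3,3) via x @ 0.6419
    (2,3) via x @ 1.6771
    (1,3) via x @ 2.7124
    (1,4) via y @ 3.1296
    (0,4) via x @ 3.7477  # hit
  → r_2 = 3.7477
beam 3: φ=0°, α=210°
  direction (-0.8660, -0.5000); cell (4,3); t to first gridline: x 0.7159, y 0.3800 (then +1.1547 / +2.0000)
    (4,2) via y @ 0.3800
    (3,2) via x @ 0.7159
    (2,2) via x @ 1.8706
    (2,1) via y @ 2.3800
    (1,1) via x @ 3.0253
    (0,1) via x @ 4.1800  # hit
  → r_3 = 4.1800
beam 4: φ=45°, α=255°
  direction (-0.2588, -0.9659); cell (4,3); t to first gridline: x 2.3955, y 0.1967 (then +3.8637 / +1.0353)
    (4,2) via y @ 0.1967
    (4,1) via y @ 1.2320
    (4,0) via y @ 2.2673  # hit
  → r_4 = 2.2673
beam 5: φ=90°, α=300°
  direction (0.5000, -0.8660); cell (4,3); t to first gridline: x 0.7600, y 0.2194 (then +2.0000 / +1.1547)
    (4,2) via y @ 0.2194
    (5,2) via x @ 0.7600  # hit
  → r_5 = 0.7600

ranges = [3.2447, 3.7477, 4.1800, 2.2673, 0.7600]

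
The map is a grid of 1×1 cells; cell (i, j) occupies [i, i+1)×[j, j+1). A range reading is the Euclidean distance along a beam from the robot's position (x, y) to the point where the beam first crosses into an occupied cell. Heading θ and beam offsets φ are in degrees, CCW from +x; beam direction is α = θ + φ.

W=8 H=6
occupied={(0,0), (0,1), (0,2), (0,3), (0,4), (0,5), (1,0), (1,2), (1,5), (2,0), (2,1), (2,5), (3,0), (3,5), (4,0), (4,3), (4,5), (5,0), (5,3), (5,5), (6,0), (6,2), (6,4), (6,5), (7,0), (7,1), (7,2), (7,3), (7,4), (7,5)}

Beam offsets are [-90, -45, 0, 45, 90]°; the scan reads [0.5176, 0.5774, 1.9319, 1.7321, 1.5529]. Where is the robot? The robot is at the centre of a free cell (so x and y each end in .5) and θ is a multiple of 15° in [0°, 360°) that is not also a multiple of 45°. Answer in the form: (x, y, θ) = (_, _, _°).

(x, y, θ) = (4.5, 1.5, 345°)

Candidates: 18 free-cell centres × 16 headings = 288 poses. Raycast each; keep the one whose scan matches to 4 dp.
  (4.5, 4.5, 285°): beam 1 = 3.6235 ≠ 0.5176 ✗
  (5.5, 1.5, 120°): beam 1 = 1.0000 ≠ 0.5176 ✗
  (5.5, 4.5, 255°): beam 1 = 1.9319 ≠ 0.5176 ✗
  …
  (4.5, 1.5, 345°): r_1=0.5176, r_2=0.5774, r_3=1.9319, r_4=1.7321, r_5=1.5529 — all match ✓
Unique over the lattice → pose = (4.5, 1.5, 345°).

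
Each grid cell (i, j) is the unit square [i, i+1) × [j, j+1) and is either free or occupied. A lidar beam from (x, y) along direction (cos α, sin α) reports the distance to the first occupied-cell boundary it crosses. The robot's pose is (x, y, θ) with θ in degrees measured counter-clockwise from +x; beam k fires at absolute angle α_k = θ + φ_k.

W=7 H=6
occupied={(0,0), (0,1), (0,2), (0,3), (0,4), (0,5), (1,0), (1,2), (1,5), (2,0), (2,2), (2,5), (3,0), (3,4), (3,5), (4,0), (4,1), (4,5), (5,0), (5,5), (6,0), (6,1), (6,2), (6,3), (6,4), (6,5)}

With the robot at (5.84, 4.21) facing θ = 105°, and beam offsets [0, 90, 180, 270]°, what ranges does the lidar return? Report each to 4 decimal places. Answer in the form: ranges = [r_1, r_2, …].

ranges = [0.8179, 4.6751, 0.6182, 0.1656]

beam 1: φ=0°, α=105°
  cosα=-0.2588 sinα=0.9659 | (5,4) | tMaxX 3.2455 tMaxY 0.8179 | tΔX 3.8637 tΔY 1.0353
    t=0.8179 [y] (5,5) — stop
  → r_1 = 0.8179
beam 2: φ=90°, α=195°
  cosα=-0.9659 sinα=-0.2588 | (5,4) | tMaxX 0.8696 tMaxY 0.8114 | tΔX 1.0353 tΔY 3.8637
    t=0.8114 [y] (5,3)
    t=0.8696 [x] (4,3)
    t=1.9049 [x] (3,3)
    t=2.9402 [x] (2,3)
    t=3.9755 [x] (1,3)
    t=4.6751 [y] (1,2) — stop
  → r_2 = 4.6751
beam 3: φ=180°, α=285°
  cosα=0.2588 sinα=-0.9659 | (5,4) | tMaxX 0.6182 tMaxY 0.2174 | tΔX 3.8637 tΔY 1.0353
    t=0.2174 [y] (5,3)
    t=0.6182 [x] (6,3) — stop
  → r_3 = 0.6182
beam 4: φ=270°, α=15°
  cosα=0.9659 sinα=0.2588 | (5,4) | tMaxX 0.1656 tMaxY 3.0523 | tΔX 1.0353 tΔY 3.8637
    t=0.1656 [x] (6,4) — stop
  → r_4 = 0.1656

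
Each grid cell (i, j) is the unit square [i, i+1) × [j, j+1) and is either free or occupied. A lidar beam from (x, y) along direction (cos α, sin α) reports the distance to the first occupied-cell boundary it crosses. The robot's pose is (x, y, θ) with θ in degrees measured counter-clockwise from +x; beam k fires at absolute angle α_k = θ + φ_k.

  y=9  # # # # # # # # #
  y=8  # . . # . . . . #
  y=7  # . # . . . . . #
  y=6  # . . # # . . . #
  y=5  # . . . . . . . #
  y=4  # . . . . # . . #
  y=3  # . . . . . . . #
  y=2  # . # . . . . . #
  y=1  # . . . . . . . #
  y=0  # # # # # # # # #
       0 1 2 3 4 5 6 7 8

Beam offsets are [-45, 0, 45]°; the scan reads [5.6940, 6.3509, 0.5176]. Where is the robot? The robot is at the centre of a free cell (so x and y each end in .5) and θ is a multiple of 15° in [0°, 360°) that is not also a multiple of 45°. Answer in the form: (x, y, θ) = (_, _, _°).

(x, y, θ) = (2.5, 6.5, 300°)

Enumerate (i+0.5, j+0.5, θ) over the 50 free cells and 16 admissible headings. For each, cast all 3 beams and compare to the given ranges.
  (6.5, 5.5, 60°): beam 1 = 1.5529 ≠ 5.6940 ✗
  (1.5, 4.5, 30°): beam 1 = 6.7293 ≠ 5.6940 ✗
  (1.5, 3.5, 240°): beam 1 = 0.5176 ≠ 5.6940 ✗
  (1.5, 6.5, 75°): beam 1 = 1.0000 ≠ 5.6940 ✗
  …
  (2.5, 6.5, 300°): r_1=5.6940, r_2=6.3509, r_3=0.5176 — all match ✓
No second candidate reproduces the full scan.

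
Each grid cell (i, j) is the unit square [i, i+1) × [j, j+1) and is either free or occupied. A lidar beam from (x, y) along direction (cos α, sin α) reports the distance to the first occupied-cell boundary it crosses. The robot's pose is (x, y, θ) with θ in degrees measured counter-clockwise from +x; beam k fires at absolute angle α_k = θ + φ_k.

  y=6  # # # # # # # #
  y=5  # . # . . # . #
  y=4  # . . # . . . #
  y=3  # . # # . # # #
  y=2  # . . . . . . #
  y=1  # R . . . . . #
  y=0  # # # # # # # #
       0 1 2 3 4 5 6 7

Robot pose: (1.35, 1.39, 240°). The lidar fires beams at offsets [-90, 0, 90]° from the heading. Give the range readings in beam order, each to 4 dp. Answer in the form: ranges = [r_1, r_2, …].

ranges = [0.4041, 0.4503, 0.7800]

beam 1: φ=-90°, α=150°
  cosα=-0.8660 sinα=0.5000 | (1,1) | tMaxX 0.4041 tMaxY 1.2200 | tΔX 1.1547 tΔY 2.0000
    t=0.4041 [x] (0,1) — stop
  → r_1 = 0.4041
beam 2: φ=0°, α=240°
  cosα=-0.5000 sinα=-0.8660 | (1,1) | tMaxX 0.7000 tMaxY 0.4503 | tΔX 2.0000 tΔY 1.1547
    t=0.4503 [y] (1,0) — stop
  → r_2 = 0.4503
beam 3: φ=90°, α=330°
  cosα=0.8660 sinα=-0.5000 | (1,1) | tMaxX 0.7506 tMaxY 0.7800 | tΔX 1.1547 tΔY 2.0000
    t=0.7506 [x] (2,1)
    t=0.7800 [y] (2,0) — stop
  → r_3 = 0.7800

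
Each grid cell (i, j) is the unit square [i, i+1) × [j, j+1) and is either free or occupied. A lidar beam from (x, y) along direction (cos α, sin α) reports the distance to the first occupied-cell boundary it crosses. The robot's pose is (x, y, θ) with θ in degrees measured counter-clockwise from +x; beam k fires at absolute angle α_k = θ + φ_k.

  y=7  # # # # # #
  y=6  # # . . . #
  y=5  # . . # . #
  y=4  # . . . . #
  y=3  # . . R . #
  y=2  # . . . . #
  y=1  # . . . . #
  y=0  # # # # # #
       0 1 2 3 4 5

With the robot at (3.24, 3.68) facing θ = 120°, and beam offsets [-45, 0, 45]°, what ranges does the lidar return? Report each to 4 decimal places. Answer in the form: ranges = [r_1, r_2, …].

ranges = [1.3666, 2.6789, 2.3190]

beam 1: φ=-45°, α=75°
  d=(0.2588,0.9659)  start (3,3)  tX=2.9364 tY=0.3313  stride 1/|dx|=3.8637 1/|dy|=1.0353
    cross y-line → (3,4), t=0.3313
    cross y-line → (3,5), t=1.3666 (wall)
  → r_1 = 1.3666
beam 2: φ=0°, α=120°
  d=(-0.5000,0.8660)  start (3,3)  tX=0.4800 tY=0.3695  stride 1/|dx|=2.0000 1/|dy|=1.1547
    cross y-line → (3,4), t=0.3695
    cross x-line → (2,4), t=0.4800
    cross y-line → (2,5), t=1.5242
    cross x-line → (1,5), t=2.4800
    cross y-line → (1,6), t=2.6789 (wall)
  → r_2 = 2.6789
beam 3: φ=45°, α=165°
  d=(-0.9659,0.2588)  start (3,3)  tX=0.2485 tY=1.2364  stride 1/|dx|=1.0353 1/|dy|=3.8637
    cross x-line → (2,3), t=0.2485
    cross y-line → (2,4), t=1.2364
    cross x-line → (1,4), t=1.2837
    cross x-line → (0,4), t=2.3190 (wall)
  → r_3 = 2.3190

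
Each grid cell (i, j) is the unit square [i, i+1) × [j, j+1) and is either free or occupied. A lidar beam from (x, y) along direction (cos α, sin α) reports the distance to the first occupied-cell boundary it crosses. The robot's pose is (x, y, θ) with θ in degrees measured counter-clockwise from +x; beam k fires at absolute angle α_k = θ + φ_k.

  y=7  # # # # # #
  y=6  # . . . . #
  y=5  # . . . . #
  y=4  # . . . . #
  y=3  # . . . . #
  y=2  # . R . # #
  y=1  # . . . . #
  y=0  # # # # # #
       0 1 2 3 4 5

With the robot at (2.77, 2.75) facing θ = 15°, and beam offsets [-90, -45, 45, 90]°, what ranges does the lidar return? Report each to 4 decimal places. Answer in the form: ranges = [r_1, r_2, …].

beam 1: φ=-90°, α=285°
  dir = (cos 285°, sin 285°) = (0.2588, -0.9659); from cell (2,2)
  next x-line at t=0.8887, next y-line at t=0.7765; Δt_x=3.8637, Δt_y=1.0353
    y: enter (2,1) at t=0.7765
    x: enter (3,1) at t=0.8887
    y: enter (3,0) at t=1.8117 ← occupied
  → r_1 = 1.8117
beam 2: φ=-45°, α=330°
  dir = (cos 330°, sin 330°) = (0.8660, -0.5000); from cell (2,2)
  next x-line at t=0.2656, next y-line at t=1.5000; Δt_x=1.1547, Δt_y=2.0000
    x: enter (3,2) at t=0.2656
    x: enter (4,2) at t=1.4203 ← occupied
  → r_2 = 1.4203
beam 3: φ=45°, α=60°
  dir = (cos 60°, sin 60°) = (0.5000, 0.8660); from cell (2,2)
  next x-line at t=0.4600, next y-line at t=0.2887; Δt_x=2.0000, Δt_y=1.1547
    y: enter (2,3) at t=0.2887
    x: enter (3,3) at t=0.4600
    y: enter (3,4) at t=1.4434
    x: enter (4,4) at t=2.4600
    y: enter (4,5) at t=2.5981
    y: enter (4,6) at t=3.7528
    x: enter (5,6) at t=4.4600 ← occupied
  → r_3 = 4.4600
beam 4: φ=90°, α=105°
  dir = (cos 105°, sin 105°) = (-0.2588, 0.9659); from cell (2,2)
  next x-line at t=2.9751, next y-line at t=0.2588; Δt_x=3.8637, Δt_y=1.0353
    y: enter (2,3) at t=0.2588
    y: enter (2,4) at t=1.2941
    y: enter (2,5) at t=2.3294
    x: enter (1,5) at t=2.9751
    y: enter (1,6) at t=3.3646
    y: enter (1,7) at t=4.3999 ← occupied
  → r_4 = 4.3999

ranges = [1.8117, 1.4203, 4.4600, 4.3999]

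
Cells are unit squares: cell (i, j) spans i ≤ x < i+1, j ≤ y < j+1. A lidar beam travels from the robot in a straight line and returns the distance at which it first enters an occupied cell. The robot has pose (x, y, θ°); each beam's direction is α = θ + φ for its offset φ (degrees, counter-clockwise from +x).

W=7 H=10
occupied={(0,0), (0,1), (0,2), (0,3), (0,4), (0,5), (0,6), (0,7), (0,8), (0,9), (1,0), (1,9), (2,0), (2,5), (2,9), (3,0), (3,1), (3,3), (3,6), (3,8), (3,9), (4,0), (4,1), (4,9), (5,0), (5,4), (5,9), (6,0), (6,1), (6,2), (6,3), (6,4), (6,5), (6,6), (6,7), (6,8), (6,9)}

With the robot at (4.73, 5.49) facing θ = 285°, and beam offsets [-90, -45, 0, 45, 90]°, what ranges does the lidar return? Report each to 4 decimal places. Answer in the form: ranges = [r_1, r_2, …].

ranges = [1.7910, 1.7205, 1.0432, 0.9800, 1.3148]

beam 1: φ=-90°, α=195°
  direction (-0.9659, -0.2588); cell (4,5); t to first gridline: x 0.7558, y 1.8932 (then +1.0353 / +3.8637)
    (3,5) via x @ 0.7558
    (2,5) via x @ 1.7910  # hit
  → r_1 = 1.7910
beam 2: φ=-45°, α=240°
  direction (-0.5000, -0.8660); cell (4,5); t to first gridline: x 1.4600, y 0.5658 (then +2.0000 / +1.1547)
    (4,4) via y @ 0.5658
    (3,4) via x @ 1.4600
    (3,3) via y @ 1.7205  # hit
  → r_2 = 1.7205
beam 3: φ=0°, α=285°
  direction (0.2588, -0.9659); cell (4,5); t to first gridline: x 1.0432, y 0.5073 (then +3.8637 / +1.0353)
    (4,4) via y @ 0.5073
    (5,4) via x @ 1.0432  # hit
  → r_3 = 1.0432
beam 4: φ=45°, α=330°
  direction (0.8660, -0.5000); cell (4,5); t to first gridline: x 0.3118, y 0.9800 (then +1.1547 / +2.0000)
    (5,5) via x @ 0.3118
    (5,4) via y @ 0.9800  # hit
  → r_4 = 0.9800
beam 5: φ=90°, α=15°
  direction (0.9659, 0.2588); cell (4,5); t to first gridline: x 0.2795, y 1.9705 (then +1.0353 / +3.8637)
    (5,5) via x @ 0.2795
    (6,5) via x @ 1.3148  # hit
  → r_5 = 1.3148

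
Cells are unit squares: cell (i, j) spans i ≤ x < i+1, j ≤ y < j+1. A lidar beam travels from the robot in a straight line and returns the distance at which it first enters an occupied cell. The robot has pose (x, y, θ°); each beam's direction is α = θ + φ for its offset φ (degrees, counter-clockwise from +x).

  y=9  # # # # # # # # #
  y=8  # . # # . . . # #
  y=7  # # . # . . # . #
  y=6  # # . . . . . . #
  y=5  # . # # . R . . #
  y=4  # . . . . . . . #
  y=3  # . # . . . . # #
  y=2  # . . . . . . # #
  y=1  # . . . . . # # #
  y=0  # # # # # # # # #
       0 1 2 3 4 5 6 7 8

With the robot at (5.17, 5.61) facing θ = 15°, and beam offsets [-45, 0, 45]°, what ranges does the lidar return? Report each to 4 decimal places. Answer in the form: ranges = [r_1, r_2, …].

ranges = [3.2200, 2.9298, 1.6600]

beam 1: φ=-45°, α=330°
  dir = (cos 330°, sin 330°) = (0.8660, -0.5000); from cell (5,5)
  next x-line at t=0.9584, next y-line at t=1.2200; Δt_x=1.1547, Δt_y=2.0000
    x: enter (6,5) at t=0.9584
    y: enter (6,4) at t=1.2200
    x: enter (7,4) at t=2.1131
    y: enter (7,3) at t=3.2200 ← occupied
  → r_1 = 3.2200
beam 2: φ=0°, α=15°
  dir = (cos 15°, sin 15°) = (0.9659, 0.2588); from cell (5,5)
  next x-line at t=0.8593, next y-line at t=1.5068; Δt_x=1.0353, Δt_y=3.8637
    x: enter (6,5) at t=0.8593
    y: enter (6,6) at t=1.5068
    x: enter (7,6) at t=1.8946
    x: enter (8,6) at t=2.9298 ← occupied
  → r_2 = 2.9298
beam 3: φ=45°, α=60°
  dir = (cos 60°, sin 60°) = (0.5000, 0.8660); from cell (5,5)
  next x-line at t=1.6600, next y-line at t=0.4503; Δt_x=2.0000, Δt_y=1.1547
    y: enter (5,6) at t=0.4503
    y: enter (5,7) at t=1.6050
    x: enter (6,7) at t=1.6600 ← occupied
  → r_3 = 1.6600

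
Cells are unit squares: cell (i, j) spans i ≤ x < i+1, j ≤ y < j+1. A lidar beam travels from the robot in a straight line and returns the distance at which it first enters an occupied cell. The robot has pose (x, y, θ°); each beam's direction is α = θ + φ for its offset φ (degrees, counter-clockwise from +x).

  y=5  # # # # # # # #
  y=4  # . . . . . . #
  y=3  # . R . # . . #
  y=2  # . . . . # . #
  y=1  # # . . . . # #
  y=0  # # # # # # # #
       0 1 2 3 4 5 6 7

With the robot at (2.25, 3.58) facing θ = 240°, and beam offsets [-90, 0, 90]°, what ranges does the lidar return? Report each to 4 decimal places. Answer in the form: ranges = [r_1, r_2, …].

ranges = [1.4434, 1.8244, 4.3301]

beam 1: φ=-90°, α=150°
  d=(-0.8660,0.5000)  start (2,3)  tX=0.2887 tY=0.8400  stride 1/|dx|=1.1547 1/|dy|=2.0000
    cross x-line → (1,3), t=0.2887
    cross y-line → (1,4), t=0.8400
    cross x-line → (0,4), t=1.4434 (wall)
  → r_1 = 1.4434
beam 2: φ=0°, α=240°
  d=(-0.5000,-0.8660)  start (2,3)  tX=0.5000 tY=0.6697  stride 1/|dx|=2.0000 1/|dy|=1.1547
    cross x-line → (1,3), t=0.5000
    cross y-line → (1,2), t=0.6697
    cross y-line → (1,1), t=1.8244 (wall)
  → r_2 = 1.8244
beam 3: φ=90°, α=330°
  d=(0.8660,-0.5000)  start (2,3)  tX=0.8660 tY=1.1600  stride 1/|dx|=1.1547 1/|dy|=2.0000
    cross x-line → (3,3), t=0.8660
    cross y-line → (3,2), t=1.1600
    cross x-line → (4,2), t=2.0207
    cross y-line → (4,1), t=3.1600
    cross x-line → (5,1), t=3.1754
    cross x-line → (6,1), t=4.3301 (wall)
  → r_3 = 4.3301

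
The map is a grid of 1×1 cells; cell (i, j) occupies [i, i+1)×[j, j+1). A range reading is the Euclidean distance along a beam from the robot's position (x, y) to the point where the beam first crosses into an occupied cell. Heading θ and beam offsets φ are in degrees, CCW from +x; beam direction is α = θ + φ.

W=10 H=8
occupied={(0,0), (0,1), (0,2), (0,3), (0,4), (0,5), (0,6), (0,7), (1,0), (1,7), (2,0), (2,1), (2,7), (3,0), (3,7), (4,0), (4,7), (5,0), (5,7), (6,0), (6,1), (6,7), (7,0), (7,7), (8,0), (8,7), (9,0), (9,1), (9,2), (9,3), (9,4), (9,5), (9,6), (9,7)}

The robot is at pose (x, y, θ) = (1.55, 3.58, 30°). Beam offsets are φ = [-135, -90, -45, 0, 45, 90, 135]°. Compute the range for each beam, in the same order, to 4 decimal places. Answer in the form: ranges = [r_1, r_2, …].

ranges = [2.1250, 1.8244, 7.7128, 6.8400, 3.5406, 1.1000, 0.5694]

beam 1: φ=-135°, α=255°
  d=(-0.2588,-0.9659)  start (1,3)  tX=2.1250 tY=0.6005  stride 1/|dx|=3.8637 1/|dy|=1.0353
    cross y-line → (1,2), t=0.6005
    cross y-line → (1,1), t=1.6357
    cross x-line → (0,1), t=2.1250 (wall)
  → r_1 = 2.1250
beam 2: φ=-90°, α=300°
  d=(0.5000,-0.8660)  start (1,3)  tX=0.9000 tY=0.6697  stride 1/|dx|=2.0000 1/|dy|=1.1547
    cross y-line → (1,2), t=0.6697
    cross x-line → (2,2), t=0.9000
    cross y-line → (2,1), t=1.8244 (wall)
  → r_2 = 1.8244
beam 3: φ=-45°, α=345°
  d=(0.9659,-0.2588)  start (1,3)  tX=0.4659 tY=2.2409  stride 1/|dx|=1.0353 1/|dy|=3.8637
    cross x-line → (2,3), t=0.4659
    cross x-line → (3,3), t=1.5012
    cross y-line → (3,2), t=2.2409
    cross x-line → (4,2), t=2.5364
    cross x-line → (5,2), t=3.5717
    cross x-line → (6,2), t=4.6070
    cross x-line → (7,2), t=5.6423
    cross y-line → (7,1), t=6.1047
    cross x-line → (8,1), t=6.6775
    cross x-line → (9,1), t=7.7128 (wall)
  → r_3 = 7.7128
beam 4: φ=0°, α=30°
  d=(0.8660,0.5000)  start (1,3)  tX=0.5196 tY=0.8400  stride 1/|dx|=1.1547 1/|dy|=2.0000
    cross x-line → (2,3), t=0.5196
    cross y-line → (2,4), t=0.8400
    cross x-line → (3,4), t=1.6743
    cross x-line → (4,4), t=2.8290
    cross y-line → (4,5), t=2.8400
    cross x-line → (5,5), t=3.9837
    cross y-line → (5,6), t=4.8400
    cross x-line → (6,6), t=5.1384
    cross x-line → (7,6), t=6.2931
    cross y-line → (7,7), t=6.8400 (wall)
  → r_4 = 6.8400
beam 5: φ=45°, α=75°
  d=(0.2588,0.9659)  start (1,3)  tX=1.7387 tY=0.4348  stride 1/|dx|=3.8637 1/|dy|=1.0353
    cross y-line → (1,4), t=0.4348
    cross y-line → (1,5), t=1.4701
    cross x-line → (2,5), t=1.7387
    cross y-line → (2,6), t=2.5054
    cross y-line → (2,7), t=3.5406 (wall)
  → r_5 = 3.5406
beam 6: φ=90°, α=120°
  d=(-0.5000,0.8660)  start (1,3)  tX=1.1000 tY=0.4850  stride 1/|dx|=2.0000 1/|dy|=1.1547
    cross y-line → (1,4), t=0.4850
    cross x-line → (0,4), t=1.1000 (wall)
  → r_6 = 1.1000
beam 7: φ=135°, α=165°
  d=(-0.9659,0.2588)  start (1,3)  tX=0.5694 tY=1.6228  stride 1/|dx|=1.0353 1/|dy|=3.8637
    cross x-line → (0,3), t=0.5694 (wall)
  → r_7 = 0.5694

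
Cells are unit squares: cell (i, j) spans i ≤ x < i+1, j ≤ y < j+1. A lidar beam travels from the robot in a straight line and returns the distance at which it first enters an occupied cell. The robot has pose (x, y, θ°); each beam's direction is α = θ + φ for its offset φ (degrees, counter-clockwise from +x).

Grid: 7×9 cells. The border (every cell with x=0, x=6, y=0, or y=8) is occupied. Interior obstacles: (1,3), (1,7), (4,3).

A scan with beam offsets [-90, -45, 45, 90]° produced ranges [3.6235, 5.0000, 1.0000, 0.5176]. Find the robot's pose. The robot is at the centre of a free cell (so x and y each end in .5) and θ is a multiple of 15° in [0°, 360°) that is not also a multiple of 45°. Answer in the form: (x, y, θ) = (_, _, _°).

(x, y, θ) = (5.5, 6.5, 255°)

The pose lattice has 32·16 = 512 candidates. Test each by forward raycasting.
  (5.5, 4.5, 300°): beam 1 = 1.0000 ≠ 3.6235 ✗
  (2.5, 4.5, 15°): beam 2 = 1.7321 ≠ 5.0000 ✗
  (4.5, 4.5, 105°): beam 1 = 1.5529 ≠ 3.6235 ✗
  (3.5, 7.5, 285°): beam 1 = 1.5529 ≠ 3.6235 ✗
  …
  (5.5, 6.5, 255°): r_1=3.6235, r_2=5.0000, r_3=1.0000, r_4=0.5176 — all match ✓
Only this pose fits every beam.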